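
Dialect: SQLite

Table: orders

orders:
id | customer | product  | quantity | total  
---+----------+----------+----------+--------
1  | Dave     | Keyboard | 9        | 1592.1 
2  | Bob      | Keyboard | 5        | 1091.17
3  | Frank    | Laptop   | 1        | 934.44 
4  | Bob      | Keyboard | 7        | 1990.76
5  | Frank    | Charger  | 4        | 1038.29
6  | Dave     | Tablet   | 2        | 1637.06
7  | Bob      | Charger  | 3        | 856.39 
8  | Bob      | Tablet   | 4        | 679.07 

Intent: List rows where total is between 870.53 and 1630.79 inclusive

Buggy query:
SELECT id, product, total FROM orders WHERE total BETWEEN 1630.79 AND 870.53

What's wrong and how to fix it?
Bug: BETWEEN expects the lower bound first; with 1630.79 AND 870.53 the range is empty

Fix: Write BETWEEN 870.53 AND 1630.79

Corrected query:
SELECT id, product, total FROM orders WHERE total BETWEEN 870.53 AND 1630.79

Result:
id | product  | total  
---+----------+--------
1  | Keyboard | 1592.1 
2  | Keyboard | 1091.17
3  | Laptop   | 934.44 
5  | Charger  | 1038.29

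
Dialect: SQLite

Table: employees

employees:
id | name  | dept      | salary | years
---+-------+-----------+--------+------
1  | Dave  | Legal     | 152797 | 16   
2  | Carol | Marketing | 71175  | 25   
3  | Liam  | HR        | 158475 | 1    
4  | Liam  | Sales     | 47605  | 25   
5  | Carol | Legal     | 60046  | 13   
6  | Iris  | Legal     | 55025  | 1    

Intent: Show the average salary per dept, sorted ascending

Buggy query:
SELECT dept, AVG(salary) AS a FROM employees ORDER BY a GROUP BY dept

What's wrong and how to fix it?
Bug: ORDER BY appears before GROUP BY; SQL clause order requires GROUP BY first

Fix: Reorder: SELECT … FROM … GROUP BY … ORDER BY …

Corrected query:
SELECT dept, AVG(salary) AS a FROM employees GROUP BY dept ORDER BY a

Result:
dept      | a           
----------+-------------
Sales     | 47605       
Marketing | 71175       
Legal     | 89289.333333
HR        | 158475      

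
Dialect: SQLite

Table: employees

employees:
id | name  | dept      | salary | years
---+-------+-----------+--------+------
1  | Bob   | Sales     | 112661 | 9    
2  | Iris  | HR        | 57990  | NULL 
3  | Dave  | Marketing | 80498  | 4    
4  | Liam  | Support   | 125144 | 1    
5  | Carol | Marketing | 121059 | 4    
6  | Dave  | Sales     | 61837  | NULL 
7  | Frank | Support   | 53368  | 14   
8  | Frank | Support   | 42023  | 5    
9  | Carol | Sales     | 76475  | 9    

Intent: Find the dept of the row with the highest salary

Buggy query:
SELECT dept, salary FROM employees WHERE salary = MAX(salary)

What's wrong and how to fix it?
Bug: WHERE is evaluated per row; an aggregate over the whole table isn't defined there

Fix: Wrap MAX in a scalar subquery so WHERE compares against a single value

Corrected query:
SELECT dept, salary FROM employees WHERE salary = (SELECT MAX(salary) FROM employees)

Result:
dept    | salary
--------+-------
Support | 125144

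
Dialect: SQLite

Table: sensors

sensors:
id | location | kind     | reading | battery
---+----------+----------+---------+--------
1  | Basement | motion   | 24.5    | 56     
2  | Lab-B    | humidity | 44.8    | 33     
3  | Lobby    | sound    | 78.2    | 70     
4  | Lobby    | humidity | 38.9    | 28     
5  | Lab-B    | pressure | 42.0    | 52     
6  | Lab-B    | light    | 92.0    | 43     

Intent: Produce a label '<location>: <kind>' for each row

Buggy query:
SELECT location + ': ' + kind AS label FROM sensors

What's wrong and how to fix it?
Bug: SQLite uses || for string concatenation; + coerces text to numbers (yielding 0)

Fix: Replace + with || to concatenate text

Corrected query:
SELECT location || ': ' || kind AS label FROM sensors

Result:
label           
----------------
Basement: motion
Lab-B: humidity 
Lobby: sound    
Lobby: humidity 
Lab-B: pressure 
Lab-B: light    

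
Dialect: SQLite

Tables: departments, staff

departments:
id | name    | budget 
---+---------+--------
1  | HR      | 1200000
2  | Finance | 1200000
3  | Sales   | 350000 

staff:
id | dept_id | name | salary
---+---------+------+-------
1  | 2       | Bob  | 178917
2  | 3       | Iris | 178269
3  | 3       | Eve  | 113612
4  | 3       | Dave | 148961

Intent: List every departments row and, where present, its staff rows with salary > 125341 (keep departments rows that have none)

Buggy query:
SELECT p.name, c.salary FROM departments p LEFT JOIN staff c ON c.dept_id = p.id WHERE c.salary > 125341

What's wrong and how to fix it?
Bug: Filtering c.salary in WHERE discards the NULL rows produced by LEFT JOIN, turning it into an inner join

Fix: Move the right-table condition into the ON clause so unmatched parents are kept

Corrected query:
SELECT p.name, c.salary FROM departments p LEFT JOIN staff c ON c.dept_id = p.id AND c.salary > 125341

Result:
name    | salary
--------+-------
HR      | NULL  
Finance | 178917
Sales   | 148961
Sales   | 178269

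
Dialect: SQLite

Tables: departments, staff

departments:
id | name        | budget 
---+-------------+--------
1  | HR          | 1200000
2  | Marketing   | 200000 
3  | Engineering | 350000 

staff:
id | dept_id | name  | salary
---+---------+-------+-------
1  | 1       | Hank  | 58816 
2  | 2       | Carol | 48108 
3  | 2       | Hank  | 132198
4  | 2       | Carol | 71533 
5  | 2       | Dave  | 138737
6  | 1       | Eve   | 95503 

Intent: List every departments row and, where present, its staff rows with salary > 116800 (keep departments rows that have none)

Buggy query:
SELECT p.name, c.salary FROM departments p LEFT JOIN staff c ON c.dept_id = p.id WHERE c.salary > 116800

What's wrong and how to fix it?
Bug: A WHERE condition on the right-hand table after LEFT JOIN drops unmatched parents

Fix: Put 'c.salary > 116800' in the JOIN's ON clause instead of WHERE

Corrected query:
SELECT p.name, c.salary FROM departments p LEFT JOIN staff c ON c.dept_id = p.id AND c.salary > 116800

Result:
name        | salary
------------+-------
HR          | NULL  
Marketing   | 132198
Marketing   | 138737
Engineering | NULL  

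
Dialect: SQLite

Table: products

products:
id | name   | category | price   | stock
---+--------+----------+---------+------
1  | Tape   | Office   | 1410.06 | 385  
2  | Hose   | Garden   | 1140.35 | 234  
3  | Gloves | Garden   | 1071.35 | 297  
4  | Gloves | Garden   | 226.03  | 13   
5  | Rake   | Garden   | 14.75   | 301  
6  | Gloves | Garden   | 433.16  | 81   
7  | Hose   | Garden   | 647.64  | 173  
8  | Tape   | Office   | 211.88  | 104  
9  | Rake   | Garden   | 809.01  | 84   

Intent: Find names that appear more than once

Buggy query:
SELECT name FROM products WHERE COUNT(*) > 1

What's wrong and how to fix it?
Bug: WHERE can't reference COUNT(*); aggregates are computed after WHERE

Fix: Group first, then use HAVING for the count condition

Corrected query:
SELECT name FROM products GROUP BY name HAVING COUNT(*) > 1

Result:
name  
------
Gloves
Hose  
Rake  
Tape  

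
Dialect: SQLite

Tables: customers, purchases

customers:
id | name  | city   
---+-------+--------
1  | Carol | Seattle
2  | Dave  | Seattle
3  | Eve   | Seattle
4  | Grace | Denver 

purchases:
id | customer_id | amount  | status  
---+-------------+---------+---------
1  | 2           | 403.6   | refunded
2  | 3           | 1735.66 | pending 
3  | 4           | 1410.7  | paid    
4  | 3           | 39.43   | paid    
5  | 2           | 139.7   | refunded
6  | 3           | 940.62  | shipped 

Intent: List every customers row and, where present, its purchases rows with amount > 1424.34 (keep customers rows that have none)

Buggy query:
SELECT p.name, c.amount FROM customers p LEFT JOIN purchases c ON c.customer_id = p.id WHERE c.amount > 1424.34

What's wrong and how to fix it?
Bug: A WHERE condition on the right-hand table after LEFT JOIN drops unmatched parents

Fix: Move the right-table condition into the ON clause so unmatched parents are kept

Corrected query:
SELECT p.name, c.amount FROM customers p LEFT JOIN purchases c ON c.customer_id = p.id AND c.amount > 1424.34

Result:
name  | amount 
------+--------
Carol | NULL   
Dave  | NULL   
Eve   | 1735.66
Grace | NULL   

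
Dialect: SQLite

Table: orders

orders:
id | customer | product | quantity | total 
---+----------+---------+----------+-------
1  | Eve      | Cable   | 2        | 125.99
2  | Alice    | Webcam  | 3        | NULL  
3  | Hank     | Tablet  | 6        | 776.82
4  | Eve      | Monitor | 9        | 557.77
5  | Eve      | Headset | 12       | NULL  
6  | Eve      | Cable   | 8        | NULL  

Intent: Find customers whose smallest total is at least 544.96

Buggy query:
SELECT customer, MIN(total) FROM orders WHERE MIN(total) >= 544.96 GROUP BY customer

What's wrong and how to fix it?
Bug: MIN() in WHERE is a misuse of aggregate

Fix: Replace WHERE with HAVING after the GROUP BY

Corrected query:
SELECT customer, MIN(total) FROM orders GROUP BY customer HAVING MIN(total) >= 544.96

Result:
customer | MIN(total)
---------+-----------
Hank     | 776.82    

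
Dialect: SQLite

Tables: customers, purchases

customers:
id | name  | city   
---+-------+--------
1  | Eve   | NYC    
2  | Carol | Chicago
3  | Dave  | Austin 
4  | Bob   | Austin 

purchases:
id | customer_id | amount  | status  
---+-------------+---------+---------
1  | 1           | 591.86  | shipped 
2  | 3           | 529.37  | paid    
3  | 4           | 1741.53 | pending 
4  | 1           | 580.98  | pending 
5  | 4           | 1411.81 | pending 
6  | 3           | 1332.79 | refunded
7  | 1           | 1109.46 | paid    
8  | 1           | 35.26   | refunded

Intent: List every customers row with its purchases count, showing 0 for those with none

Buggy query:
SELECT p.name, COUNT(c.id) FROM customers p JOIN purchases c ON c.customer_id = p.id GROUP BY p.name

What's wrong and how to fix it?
Bug: INNER JOIN drops customers rows that have no matching purchases rows

Fix: Switch to LEFT JOIN to retain unmatched parent rows

Corrected query:
SELECT p.name, COUNT(c.id) FROM customers p LEFT JOIN purchases c ON c.customer_id = p.id GROUP BY p.name

Result:
name  | COUNT(c.id)
------+------------
Bob   | 2          
Carol | 0          
Dave  | 2          
Eve   | 4          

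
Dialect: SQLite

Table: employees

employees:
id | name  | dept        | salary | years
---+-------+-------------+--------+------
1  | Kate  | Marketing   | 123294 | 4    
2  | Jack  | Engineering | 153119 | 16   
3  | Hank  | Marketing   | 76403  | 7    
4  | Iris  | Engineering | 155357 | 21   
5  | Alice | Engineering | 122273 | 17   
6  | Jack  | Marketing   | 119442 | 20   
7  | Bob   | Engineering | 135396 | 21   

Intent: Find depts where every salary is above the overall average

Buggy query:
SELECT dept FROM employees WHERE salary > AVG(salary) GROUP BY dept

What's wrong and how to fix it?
Bug: AVG() is an aggregate; it can't sit directly in WHERE

Fix: Use a subquery for AVG and a HAVING MIN(...) filter so the condition holds for every row in the group

Corrected query:
SELECT dept FROM employees GROUP BY dept HAVING MIN(salary) > (SELECT AVG(salary) FROM employees)

Result:
(no rows)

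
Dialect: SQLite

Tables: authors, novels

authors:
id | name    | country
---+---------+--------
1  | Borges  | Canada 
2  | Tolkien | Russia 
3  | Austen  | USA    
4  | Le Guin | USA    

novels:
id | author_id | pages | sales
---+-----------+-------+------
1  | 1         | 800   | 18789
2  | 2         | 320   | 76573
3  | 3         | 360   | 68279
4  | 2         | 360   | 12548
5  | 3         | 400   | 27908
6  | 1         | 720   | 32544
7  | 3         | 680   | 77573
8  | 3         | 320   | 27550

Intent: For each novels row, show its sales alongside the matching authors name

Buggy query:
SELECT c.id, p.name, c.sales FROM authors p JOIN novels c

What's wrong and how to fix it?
Bug: Missing join condition: each novels row is matched to all authors rows instead of just its own

Fix: Specify the join condition linking the foreign key to the parent id

Corrected query:
SELECT c.id, p.name, c.sales FROM authors p JOIN novels c ON c.author_id = p.id

Result:
id | name    | sales
---+---------+------
1  | Borges  | 18789
2  | Tolkien | 76573
3  | Austen  | 68279
4  | Tolkien | 12548
5  | Austen  | 27908
6  | Borges  | 32544
7  | Austen  | 77573
8  | Austen  | 27550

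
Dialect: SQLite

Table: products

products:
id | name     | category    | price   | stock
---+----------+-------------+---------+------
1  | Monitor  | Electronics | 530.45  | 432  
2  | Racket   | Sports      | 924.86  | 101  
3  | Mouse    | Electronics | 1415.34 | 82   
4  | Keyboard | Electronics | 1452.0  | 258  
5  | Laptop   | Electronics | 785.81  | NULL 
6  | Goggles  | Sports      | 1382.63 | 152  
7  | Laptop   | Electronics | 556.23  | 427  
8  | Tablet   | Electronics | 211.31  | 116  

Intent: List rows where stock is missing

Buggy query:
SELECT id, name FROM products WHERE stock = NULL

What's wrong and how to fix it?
Bug: Comparing to NULL with '=' never matches; NULL = NULL is unknown, not true

Fix: Use IS NULL to test for NULL

Corrected query:
SELECT id, name FROM products WHERE stock IS NULL

Result:
id | name  
---+-------
5  | Laptop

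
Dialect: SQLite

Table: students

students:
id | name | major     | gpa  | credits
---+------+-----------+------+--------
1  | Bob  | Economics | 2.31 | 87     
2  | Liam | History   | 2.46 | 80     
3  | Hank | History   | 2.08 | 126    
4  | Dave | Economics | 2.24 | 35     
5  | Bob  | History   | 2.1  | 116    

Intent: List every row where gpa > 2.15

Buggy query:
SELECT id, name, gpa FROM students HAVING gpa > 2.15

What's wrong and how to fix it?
Bug: HAVING filters the output of aggregation, but this query has no GROUP BY and no aggregate functions, so SQLite rejects it (HAVING clause on a non-aggregate query); the condition here is per row

Fix: Use WHERE for row-level filtering

Corrected query:
SELECT id, name, gpa FROM students WHERE gpa > 2.15

Result:
id | name | gpa 
---+------+-----
1  | Bob  | 2.31
2  | Liam | 2.46
4  | Dave | 2.24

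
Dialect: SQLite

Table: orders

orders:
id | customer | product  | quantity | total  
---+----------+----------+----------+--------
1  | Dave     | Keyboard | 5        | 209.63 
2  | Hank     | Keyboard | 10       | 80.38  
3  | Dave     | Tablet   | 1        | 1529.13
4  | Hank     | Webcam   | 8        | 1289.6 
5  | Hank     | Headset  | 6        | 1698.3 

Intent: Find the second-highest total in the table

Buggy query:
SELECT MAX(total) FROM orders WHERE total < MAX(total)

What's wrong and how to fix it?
Bug: The inner MAX is an aggregate inside WHERE, which is not allowed

Fix: Compute the overall MAX in a subquery, then take MAX of rows below it

Corrected query:
SELECT MAX(total) FROM orders WHERE total < (SELECT MAX(total) FROM orders)

Result:
MAX(total)
----------
1529.13   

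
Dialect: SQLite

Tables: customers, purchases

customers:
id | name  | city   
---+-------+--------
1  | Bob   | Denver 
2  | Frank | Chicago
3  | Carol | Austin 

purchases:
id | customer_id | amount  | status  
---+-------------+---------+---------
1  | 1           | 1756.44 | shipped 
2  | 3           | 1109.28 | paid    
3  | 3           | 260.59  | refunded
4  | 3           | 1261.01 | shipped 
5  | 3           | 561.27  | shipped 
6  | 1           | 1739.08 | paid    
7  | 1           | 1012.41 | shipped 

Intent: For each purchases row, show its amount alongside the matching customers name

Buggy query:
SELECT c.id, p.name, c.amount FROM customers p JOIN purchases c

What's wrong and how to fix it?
Bug: JOIN with no ON clause produces a cartesian product; every purchases row pairs with every customers row

Fix: Specify the join condition linking the foreign key to the parent id

Corrected query:
SELECT c.id, p.name, c.amount FROM customers p JOIN purchases c ON c.customer_id = p.id

Result:
id | name  | amount 
---+-------+--------
1  | Bob   | 1756.44
2  | Carol | 1109.28
3  | Carol | 260.59 
4  | Carol | 1261.01
5  | Carol | 561.27 
6  | Bob   | 1739.08
7  | Bob   | 1012.41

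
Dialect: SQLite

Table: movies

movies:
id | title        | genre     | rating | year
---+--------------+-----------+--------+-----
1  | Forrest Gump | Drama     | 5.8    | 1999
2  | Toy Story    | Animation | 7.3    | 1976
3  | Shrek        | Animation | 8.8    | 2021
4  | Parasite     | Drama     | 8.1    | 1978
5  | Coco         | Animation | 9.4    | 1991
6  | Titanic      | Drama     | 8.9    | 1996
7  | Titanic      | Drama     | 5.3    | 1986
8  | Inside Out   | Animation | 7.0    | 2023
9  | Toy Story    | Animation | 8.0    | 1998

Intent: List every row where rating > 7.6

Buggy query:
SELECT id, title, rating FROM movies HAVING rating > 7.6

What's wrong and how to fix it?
Bug: HAVING filters the output of aggregation, but this query has no GROUP BY and no aggregate functions, so SQLite rejects it (HAVING clause on a non-aggregate query); the condition here is per row

Fix: Replace HAVING with WHERE since the condition applies to individual rows

Corrected query:
SELECT id, title, rating FROM movies WHERE rating > 7.6

Result:
id | title     | rating
---+-----------+-------
3  | Shrek     | 8.8   
4  | Parasite  | 8.1   
5  | Coco      | 9.4   
6  | Titanic   | 8.9   
9  | Toy Story | 8     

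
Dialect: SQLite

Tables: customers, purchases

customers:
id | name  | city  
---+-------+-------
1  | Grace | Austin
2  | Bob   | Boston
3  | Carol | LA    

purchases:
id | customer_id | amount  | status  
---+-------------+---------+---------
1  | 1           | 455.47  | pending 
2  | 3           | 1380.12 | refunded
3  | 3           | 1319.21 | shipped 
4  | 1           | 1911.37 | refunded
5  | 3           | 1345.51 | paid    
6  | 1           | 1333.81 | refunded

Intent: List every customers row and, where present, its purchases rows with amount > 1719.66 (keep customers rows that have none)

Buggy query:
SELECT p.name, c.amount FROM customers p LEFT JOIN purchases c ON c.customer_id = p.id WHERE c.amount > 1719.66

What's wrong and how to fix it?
Bug: A WHERE condition on the right-hand table after LEFT JOIN drops unmatched parents

Fix: Move the right-table condition into the ON clause so unmatched parents are kept

Corrected query:
SELECT p.name, c.amount FROM customers p LEFT JOIN purchases c ON c.customer_id = p.id AND c.amount > 1719.66

Result:
name  | amount 
------+--------
Grace | 1911.37
Bob   | NULL   
Carol | NULL   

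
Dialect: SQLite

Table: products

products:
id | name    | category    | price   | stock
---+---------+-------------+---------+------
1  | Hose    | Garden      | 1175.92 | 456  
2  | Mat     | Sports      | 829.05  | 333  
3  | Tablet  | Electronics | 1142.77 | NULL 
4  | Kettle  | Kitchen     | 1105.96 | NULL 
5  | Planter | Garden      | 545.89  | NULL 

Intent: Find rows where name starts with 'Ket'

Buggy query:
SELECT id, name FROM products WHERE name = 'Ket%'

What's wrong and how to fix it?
Bug: Wildcards only work with LIKE; '=' treats '%' as a literal character

Fix: Replace '=' with LIKE so 'Ket%' is treated as a pattern

Corrected query:
SELECT id, name FROM products WHERE name LIKE 'Ket%'

Result:
id | name  
---+-------
4  | Kettle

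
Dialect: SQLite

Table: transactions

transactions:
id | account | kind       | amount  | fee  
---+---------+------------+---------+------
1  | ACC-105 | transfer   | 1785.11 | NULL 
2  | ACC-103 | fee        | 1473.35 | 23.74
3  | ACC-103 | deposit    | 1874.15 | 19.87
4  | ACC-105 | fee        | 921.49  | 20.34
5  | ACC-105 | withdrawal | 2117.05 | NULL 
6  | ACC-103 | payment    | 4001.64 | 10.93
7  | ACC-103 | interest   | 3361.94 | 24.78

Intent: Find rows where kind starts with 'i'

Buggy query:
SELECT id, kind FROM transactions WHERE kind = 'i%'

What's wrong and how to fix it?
Bug: Wildcards only work with LIKE; '=' treats '%' as a literal character

Fix: Use LIKE for wildcard pattern matching

Corrected query:
SELECT id, kind FROM transactions WHERE kind LIKE 'i%'

Result:
id | kind    
---+---------
7  | interest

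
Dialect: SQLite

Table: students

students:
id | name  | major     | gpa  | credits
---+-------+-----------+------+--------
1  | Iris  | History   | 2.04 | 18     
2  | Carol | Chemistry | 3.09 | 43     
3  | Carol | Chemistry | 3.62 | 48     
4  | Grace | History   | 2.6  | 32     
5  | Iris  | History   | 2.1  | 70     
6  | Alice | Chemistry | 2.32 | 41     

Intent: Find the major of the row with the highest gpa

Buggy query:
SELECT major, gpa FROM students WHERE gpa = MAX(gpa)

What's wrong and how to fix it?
Bug: WHERE is evaluated per row; an aggregate over the whole table isn't defined there

Fix: Wrap MAX in a scalar subquery so WHERE compares against a single value

Corrected query:
SELECT major, gpa FROM students WHERE gpa = (SELECT MAX(gpa) FROM students)

Result:
major     | gpa 
----------+-----
Chemistry | 3.62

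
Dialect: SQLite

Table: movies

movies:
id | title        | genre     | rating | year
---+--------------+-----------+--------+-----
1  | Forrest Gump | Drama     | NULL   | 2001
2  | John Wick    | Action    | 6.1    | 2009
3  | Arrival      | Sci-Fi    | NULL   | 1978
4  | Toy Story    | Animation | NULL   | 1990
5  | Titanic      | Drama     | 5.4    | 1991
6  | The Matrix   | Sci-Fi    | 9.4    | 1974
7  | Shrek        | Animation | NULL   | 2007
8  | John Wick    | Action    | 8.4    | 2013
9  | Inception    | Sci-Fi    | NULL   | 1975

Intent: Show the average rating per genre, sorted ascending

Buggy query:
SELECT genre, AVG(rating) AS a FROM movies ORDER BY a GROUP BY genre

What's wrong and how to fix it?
Bug: ORDER BY appears before GROUP BY; SQL clause order requires GROUP BY first

Fix: Move ORDER BY to the end, after GROUP BY

Corrected query:
SELECT genre, AVG(rating) AS a FROM movies GROUP BY genre ORDER BY a

Result:
genre     | a   
----------+-----
Animation | NULL
Drama     | 5.4 
Action    | 7.25
Sci-Fi    | 9.4 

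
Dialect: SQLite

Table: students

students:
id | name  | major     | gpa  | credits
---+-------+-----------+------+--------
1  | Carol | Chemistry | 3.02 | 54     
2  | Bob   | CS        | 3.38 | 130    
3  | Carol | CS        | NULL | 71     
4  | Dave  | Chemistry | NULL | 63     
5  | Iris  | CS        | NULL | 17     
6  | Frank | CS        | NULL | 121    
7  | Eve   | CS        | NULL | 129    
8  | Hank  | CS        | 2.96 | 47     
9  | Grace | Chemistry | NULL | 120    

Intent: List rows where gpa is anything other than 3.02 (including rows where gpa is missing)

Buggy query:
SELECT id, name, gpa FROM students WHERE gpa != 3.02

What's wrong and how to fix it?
Bug: 'gpa != 3.02' is unknown when gpa is NULL, so NULL rows are silently excluded

Fix: Handle NULL separately with IS NULL alongside the inequality

Corrected query:
SELECT id, name, gpa FROM students WHERE gpa != 3.02 OR gpa IS NULL

Result:
id | name  | gpa 
---+-------+-----
2  | Bob   | 3.38
3  | Carol | NULL
4  | Dave  | NULL
5  | Iris  | NULL
6  | Frank | NULL
7  | Eve   | NULL
8  | Hank  | 2.96
9  | Grace | NULL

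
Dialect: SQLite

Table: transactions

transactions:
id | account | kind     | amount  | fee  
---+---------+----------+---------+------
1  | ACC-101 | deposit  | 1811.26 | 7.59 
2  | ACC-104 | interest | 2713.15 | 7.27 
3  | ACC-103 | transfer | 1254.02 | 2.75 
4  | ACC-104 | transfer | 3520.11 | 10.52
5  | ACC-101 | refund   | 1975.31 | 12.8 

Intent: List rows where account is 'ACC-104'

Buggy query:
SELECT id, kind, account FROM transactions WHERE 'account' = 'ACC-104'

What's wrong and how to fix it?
Bug: Single quotes denote string literals in SQL; the column name is being compared as a constant string

Fix: Remove the quotes around the column name (or use double quotes for an identifier)

Corrected query:
SELECT id, kind, account FROM transactions WHERE account = 'ACC-104'

Result:
id | kind     | account
---+----------+--------
2  | interest | ACC-104
4  | transfer | ACC-104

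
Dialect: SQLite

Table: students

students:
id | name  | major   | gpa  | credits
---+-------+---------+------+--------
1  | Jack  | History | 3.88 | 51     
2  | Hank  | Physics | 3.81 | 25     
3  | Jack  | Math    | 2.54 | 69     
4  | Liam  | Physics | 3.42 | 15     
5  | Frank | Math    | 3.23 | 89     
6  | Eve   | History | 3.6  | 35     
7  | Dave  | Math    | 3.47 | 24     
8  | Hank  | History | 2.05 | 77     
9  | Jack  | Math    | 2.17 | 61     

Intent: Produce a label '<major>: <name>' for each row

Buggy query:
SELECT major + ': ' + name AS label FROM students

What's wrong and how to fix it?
Bug: '+' is numeric addition; on text columns SQLite converts them to 0 instead of concatenating

Fix: Replace + with || to concatenate text

Corrected query:
SELECT major || ': ' || name AS label FROM students

Result:
label        
-------------
History: Jack
Physics: Hank
Math: Jack   
Physics: Liam
Math: Frank  
History: Eve 
Math: Dave   
History: Hank
Math: Jack   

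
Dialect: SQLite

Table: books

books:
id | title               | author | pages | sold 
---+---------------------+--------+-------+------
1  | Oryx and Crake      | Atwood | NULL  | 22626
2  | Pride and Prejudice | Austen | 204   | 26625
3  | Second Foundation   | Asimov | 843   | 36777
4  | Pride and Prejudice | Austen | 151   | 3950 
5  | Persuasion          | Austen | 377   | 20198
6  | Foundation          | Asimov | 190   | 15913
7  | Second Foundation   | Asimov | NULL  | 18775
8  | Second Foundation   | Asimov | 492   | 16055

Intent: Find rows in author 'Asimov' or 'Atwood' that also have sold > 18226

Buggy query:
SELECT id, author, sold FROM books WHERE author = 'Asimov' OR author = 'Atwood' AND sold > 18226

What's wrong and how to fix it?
Bug: AND binds tighter than OR, so this parses as author = 'Asimov' OR (author = 'Atwood' AND sold > 18226)

Fix: Add parentheses around the OR so the AND applies to both alternatives

Corrected query:
SELECT id, author, sold FROM books WHERE (author = 'Asimov' OR author = 'Atwood') AND sold > 18226

Result:
id | author | sold 
---+--------+------
1  | Atwood | 22626
3  | Asimov | 36777
7  | Asimov | 18775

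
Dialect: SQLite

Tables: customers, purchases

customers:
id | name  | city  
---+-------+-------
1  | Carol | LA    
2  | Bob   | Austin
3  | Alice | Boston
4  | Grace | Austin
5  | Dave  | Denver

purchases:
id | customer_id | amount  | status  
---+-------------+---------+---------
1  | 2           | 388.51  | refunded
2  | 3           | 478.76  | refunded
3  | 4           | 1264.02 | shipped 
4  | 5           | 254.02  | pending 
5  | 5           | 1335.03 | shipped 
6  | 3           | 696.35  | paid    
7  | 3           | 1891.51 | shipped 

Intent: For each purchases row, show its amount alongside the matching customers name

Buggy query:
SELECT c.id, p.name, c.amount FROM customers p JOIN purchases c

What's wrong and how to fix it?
Bug: Missing join condition: each purchases row is matched to all customers rows instead of just its own

Fix: Specify the join condition linking the foreign key to the parent id

Corrected query:
SELECT c.id, p.name, c.amount FROM customers p JOIN purchases c ON c.customer_id = p.id

Result:
id | name  | amount 
---+-------+--------
1  | Bob   | 388.51 
2  | Alice | 478.76 
3  | Grace | 1264.02
4  | Dave  | 254.02 
5  | Dave  | 1335.03
6  | Alice | 696.35 
7  | Alice | 1891.51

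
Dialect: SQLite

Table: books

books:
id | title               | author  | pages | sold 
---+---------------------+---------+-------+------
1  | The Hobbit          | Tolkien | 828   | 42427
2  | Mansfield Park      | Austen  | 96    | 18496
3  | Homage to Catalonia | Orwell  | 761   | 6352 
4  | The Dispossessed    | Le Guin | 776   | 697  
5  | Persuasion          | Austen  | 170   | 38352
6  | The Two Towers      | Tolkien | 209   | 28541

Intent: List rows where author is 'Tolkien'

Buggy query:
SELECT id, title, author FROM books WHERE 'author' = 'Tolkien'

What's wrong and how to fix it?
Bug: 'author' in single quotes is a string literal, not the column; the comparison is literal-vs-literal and never true

Fix: Reference the column as author without single quotes

Corrected query:
SELECT id, title, author FROM books WHERE author = 'Tolkien'

Result:
id | title          | author 
---+----------------+--------
1  | The Hobbit     | Tolkien
6  | The Two Towers | Tolkien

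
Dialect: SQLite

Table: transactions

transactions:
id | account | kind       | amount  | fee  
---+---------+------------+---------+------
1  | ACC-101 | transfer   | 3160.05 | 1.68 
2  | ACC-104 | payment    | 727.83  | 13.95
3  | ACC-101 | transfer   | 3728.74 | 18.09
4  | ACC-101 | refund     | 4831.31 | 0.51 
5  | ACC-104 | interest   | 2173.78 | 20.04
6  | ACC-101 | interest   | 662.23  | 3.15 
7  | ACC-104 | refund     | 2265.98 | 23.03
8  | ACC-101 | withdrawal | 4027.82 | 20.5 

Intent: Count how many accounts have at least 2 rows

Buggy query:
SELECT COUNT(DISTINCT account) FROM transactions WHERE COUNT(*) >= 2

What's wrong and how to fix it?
Bug: WHERE filters individual rows, not groups, so a group-level COUNT is invalid there

Fix: Group first with HAVING COUNT(*) >= 2, then COUNT the resulting groups

Corrected query:
SELECT COUNT(*) FROM (SELECT account FROM transactions GROUP BY account HAVING COUNT(*) >= 2)

Result:
COUNT(*)
--------
2       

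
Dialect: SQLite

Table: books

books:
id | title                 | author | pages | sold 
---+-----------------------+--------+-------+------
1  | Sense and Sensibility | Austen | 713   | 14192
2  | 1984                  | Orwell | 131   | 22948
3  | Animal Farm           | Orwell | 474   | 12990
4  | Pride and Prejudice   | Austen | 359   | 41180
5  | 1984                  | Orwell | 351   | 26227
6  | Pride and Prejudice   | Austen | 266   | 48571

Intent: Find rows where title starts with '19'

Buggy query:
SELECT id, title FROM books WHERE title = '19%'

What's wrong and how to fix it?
Bug: '=' compares the literal string including the % character; pattern matching needs LIKE

Fix: Use LIKE for wildcard pattern matching

Corrected query:
SELECT id, title FROM books WHERE title LIKE '19%'

Result:
id | title
---+------
2  | 1984 
5  | 1984 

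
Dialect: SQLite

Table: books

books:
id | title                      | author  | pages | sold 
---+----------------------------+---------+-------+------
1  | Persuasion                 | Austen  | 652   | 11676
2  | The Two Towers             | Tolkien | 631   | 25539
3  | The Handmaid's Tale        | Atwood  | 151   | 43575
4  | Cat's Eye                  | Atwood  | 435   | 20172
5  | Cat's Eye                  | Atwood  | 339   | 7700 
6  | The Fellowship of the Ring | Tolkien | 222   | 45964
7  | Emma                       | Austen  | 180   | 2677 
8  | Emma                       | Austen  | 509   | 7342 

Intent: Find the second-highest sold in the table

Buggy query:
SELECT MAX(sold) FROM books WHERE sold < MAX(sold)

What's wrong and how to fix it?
Bug: The inner MAX is an aggregate inside WHERE, which is not allowed

Fix: Put the inner MAX in a scalar subquery

Corrected query:
SELECT MAX(sold) FROM books WHERE sold < (SELECT MAX(sold) FROM books)

Result:
MAX(sold)
---------
43575    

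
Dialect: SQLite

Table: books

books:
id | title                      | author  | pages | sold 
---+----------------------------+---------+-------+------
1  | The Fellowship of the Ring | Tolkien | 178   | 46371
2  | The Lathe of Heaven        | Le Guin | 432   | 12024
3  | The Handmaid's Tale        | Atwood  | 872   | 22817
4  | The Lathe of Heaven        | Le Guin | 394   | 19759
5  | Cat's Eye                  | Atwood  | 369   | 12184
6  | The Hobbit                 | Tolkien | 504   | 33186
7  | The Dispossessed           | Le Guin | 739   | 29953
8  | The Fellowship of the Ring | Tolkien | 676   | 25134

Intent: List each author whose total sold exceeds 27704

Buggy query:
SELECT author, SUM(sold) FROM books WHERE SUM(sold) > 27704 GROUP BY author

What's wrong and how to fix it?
Bug: SUM(sold) is an aggregate, but WHERE filters rows before aggregation

Fix: Use HAVING (which filters groups after aggregation) instead of WHERE

Corrected query:
SELECT author, SUM(sold) FROM books GROUP BY author HAVING SUM(sold) > 27704

Result:
author  | SUM(sold)
--------+----------
Atwood  | 35001    
Le Guin | 61736    
Tolkien | 104691   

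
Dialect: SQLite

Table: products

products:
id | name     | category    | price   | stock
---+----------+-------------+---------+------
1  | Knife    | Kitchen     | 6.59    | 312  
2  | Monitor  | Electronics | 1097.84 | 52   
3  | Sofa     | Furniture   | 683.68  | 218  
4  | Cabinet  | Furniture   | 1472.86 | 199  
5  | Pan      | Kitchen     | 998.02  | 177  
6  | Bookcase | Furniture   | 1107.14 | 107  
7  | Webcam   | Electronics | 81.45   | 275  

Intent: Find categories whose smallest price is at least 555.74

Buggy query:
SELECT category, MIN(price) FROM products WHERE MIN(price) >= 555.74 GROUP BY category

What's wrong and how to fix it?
Bug: MIN() in WHERE is a misuse of aggregate

Fix: Use HAVING for the per-group MIN condition

Corrected query:
SELECT category, MIN(price) FROM products GROUP BY category HAVING MIN(price) >= 555.74

Result:
category  | MIN(price)
----------+-----------
Furniture | 683.68    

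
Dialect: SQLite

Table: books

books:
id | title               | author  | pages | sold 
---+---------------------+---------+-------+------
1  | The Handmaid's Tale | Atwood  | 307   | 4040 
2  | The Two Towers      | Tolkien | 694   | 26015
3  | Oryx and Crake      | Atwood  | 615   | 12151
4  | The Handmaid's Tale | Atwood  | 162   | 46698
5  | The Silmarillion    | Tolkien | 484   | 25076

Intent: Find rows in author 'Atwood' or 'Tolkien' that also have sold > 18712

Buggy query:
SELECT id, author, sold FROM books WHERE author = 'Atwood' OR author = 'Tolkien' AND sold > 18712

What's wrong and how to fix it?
Bug: Without parentheses, AND is evaluated before OR, so the sold filter only applies to the 'Tolkien' branch

Fix: Add parentheses around the OR so the AND applies to both alternatives

Corrected query:
SELECT id, author, sold FROM books WHERE (author = 'Atwood' OR author = 'Tolkien') AND sold > 18712

Result:
id | author  | sold 
---+---------+------
2  | Tolkien | 26015
4  | Atwood  | 46698
5  | Tolkien | 25076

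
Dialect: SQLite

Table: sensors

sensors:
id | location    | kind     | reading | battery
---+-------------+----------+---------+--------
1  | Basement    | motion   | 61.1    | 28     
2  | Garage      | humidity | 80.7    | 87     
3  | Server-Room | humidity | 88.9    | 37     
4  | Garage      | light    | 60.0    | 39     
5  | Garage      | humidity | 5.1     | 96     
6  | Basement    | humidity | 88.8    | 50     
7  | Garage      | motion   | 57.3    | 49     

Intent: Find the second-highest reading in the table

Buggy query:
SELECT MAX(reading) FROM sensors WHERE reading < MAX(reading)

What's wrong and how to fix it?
Bug: The inner MAX is an aggregate inside WHERE, which is not allowed

Fix: Put the inner MAX in a scalar subquery

Corrected query:
SELECT MAX(reading) FROM sensors WHERE reading < (SELECT MAX(reading) FROM sensors)

Result:
MAX(reading)
------------
88.8        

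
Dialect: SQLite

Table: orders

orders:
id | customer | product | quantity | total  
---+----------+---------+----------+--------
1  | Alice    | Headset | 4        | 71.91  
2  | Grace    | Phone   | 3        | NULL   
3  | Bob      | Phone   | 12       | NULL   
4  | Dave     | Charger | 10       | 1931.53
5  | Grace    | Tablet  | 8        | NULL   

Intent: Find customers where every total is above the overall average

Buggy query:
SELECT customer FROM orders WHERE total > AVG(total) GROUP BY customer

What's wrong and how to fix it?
Bug: WHERE evaluates per row before aggregation, so AVG() is unavailable

Fix: Use a subquery for AVG and a HAVING MIN(...) filter so the condition holds for every row in the group

Corrected query:
SELECT customer FROM orders GROUP BY customer HAVING MIN(total) > (SELECT AVG(total) FROM orders)

Result:
customer
--------
Dave    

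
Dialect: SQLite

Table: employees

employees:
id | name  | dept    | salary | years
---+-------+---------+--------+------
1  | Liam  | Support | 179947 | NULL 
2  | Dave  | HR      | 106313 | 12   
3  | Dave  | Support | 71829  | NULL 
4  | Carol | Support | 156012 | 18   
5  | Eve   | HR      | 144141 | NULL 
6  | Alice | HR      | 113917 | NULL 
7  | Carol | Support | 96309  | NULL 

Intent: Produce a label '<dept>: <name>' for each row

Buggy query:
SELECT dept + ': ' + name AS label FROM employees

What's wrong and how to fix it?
Bug: '+' is numeric addition; on text columns SQLite converts them to 0 instead of concatenating

Fix: Use the || operator for string concatenation

Corrected query:
SELECT dept || ': ' || name AS label FROM employees

Result:
label         
--------------
Support: Liam 
HR: Dave      
Support: Dave 
Support: Carol
HR: Eve       
HR: Alice     
Support: Carol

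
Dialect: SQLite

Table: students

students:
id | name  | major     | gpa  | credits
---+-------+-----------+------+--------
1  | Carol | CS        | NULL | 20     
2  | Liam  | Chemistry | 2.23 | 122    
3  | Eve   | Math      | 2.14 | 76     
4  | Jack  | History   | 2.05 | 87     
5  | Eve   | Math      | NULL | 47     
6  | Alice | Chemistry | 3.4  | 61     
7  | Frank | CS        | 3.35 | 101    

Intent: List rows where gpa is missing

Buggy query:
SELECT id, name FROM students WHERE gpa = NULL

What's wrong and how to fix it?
Bug: '= NULL' is always unknown in SQL three-valued logic, so no rows match

Fix: Use IS NULL to test for NULL

Corrected query:
SELECT id, name FROM students WHERE gpa IS NULL

Result:
id | name 
---+------
1  | Carol
5  | Eve  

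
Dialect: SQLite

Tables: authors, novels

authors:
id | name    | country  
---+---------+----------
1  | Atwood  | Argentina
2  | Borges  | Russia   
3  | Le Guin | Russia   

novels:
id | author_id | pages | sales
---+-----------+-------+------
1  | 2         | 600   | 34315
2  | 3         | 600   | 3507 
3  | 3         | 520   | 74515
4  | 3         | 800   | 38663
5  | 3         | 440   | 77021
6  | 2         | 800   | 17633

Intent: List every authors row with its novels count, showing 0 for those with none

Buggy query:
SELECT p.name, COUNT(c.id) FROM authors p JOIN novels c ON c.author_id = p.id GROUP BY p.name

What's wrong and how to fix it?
Bug: INNER JOIN drops authors rows that have no matching novels rows

Fix: Use LEFT JOIN so parents without children still appear (COUNT(c.id) gives 0)

Corrected query:
SELECT p.name, COUNT(c.id) FROM authors p LEFT JOIN novels c ON c.author_id = p.id GROUP BY p.name

Result:
name    | COUNT(c.id)
--------+------------
Atwood  | 0          
Borges  | 2          
Le Guin | 4          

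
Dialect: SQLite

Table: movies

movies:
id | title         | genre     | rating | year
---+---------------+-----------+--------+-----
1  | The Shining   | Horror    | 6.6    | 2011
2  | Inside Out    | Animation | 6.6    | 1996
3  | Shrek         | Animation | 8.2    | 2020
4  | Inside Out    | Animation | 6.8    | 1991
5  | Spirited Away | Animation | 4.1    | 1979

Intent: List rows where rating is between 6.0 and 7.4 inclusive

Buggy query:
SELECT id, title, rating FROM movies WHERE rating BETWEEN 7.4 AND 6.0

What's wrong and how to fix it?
Bug: The bounds are reversed; BETWEEN a AND b requires a <= b to match anything

Fix: Write BETWEEN 6.0 AND 7.4

Corrected query:
SELECT id, title, rating FROM movies WHERE rating BETWEEN 6.0 AND 7.4

Result:
id | title       | rating
---+-------------+-------
1  | The Shining | 6.6   
2  | Inside Out  | 6.6   
4  | Inside Out  | 6.8   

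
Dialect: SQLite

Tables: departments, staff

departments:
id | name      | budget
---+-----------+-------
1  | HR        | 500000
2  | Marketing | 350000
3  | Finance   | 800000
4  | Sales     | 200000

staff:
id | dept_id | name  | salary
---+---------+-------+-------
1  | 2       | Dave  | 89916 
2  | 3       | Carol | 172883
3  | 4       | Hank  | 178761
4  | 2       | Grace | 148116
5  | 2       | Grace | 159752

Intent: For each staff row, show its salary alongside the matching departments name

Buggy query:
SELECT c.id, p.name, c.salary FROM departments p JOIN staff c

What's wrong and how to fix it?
Bug: JOIN with no ON clause produces a cartesian product; every staff row pairs with every departments row

Fix: Specify the join condition linking the foreign key to the parent id

Corrected query:
SELECT c.id, p.name, c.salary FROM departments p JOIN staff c ON c.dept_id = p.id

Result:
id | name      | salary
---+-----------+-------
1  | Marketing | 89916 
2  | Finance   | 172883
3  | Sales     | 178761
4  | Marketing | 148116
5  | Marketing | 159752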